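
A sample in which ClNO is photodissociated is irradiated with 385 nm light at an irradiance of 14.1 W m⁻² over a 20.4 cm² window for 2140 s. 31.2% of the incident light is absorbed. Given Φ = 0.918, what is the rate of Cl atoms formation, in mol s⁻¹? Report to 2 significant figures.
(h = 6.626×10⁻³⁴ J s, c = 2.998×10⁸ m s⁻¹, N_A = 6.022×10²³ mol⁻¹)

2.7×10⁻⁸ mol s⁻¹

Photon energy at 385 nm: hc/λ = (6.626×10⁻³⁴)(2.998×10⁸)/(385×10⁻⁹) = 5.160×10⁻¹⁹ J.
Energy delivered: (14.1 W m⁻²)(20.4×10⁻⁴ m²)(2140 s) = 61.55 J.
Photons incident: 61.55 / 5.160×10⁻¹⁹ = 1.193×10²⁰, i.e. 1.193×10²⁰/6.022×10²³ = 1.981×10⁻⁴ mol.
Photons absorbed: 0.312 × 1.981×10⁻⁴ = 6.181×10⁻⁵ mol.
Product formed: 0.918 × 6.181×10⁻⁵ = 5.674×10⁻⁵ mol.
Rate: 5.674×10⁻⁵ / 2140 s = 2.7×10⁻⁸ mol s⁻¹.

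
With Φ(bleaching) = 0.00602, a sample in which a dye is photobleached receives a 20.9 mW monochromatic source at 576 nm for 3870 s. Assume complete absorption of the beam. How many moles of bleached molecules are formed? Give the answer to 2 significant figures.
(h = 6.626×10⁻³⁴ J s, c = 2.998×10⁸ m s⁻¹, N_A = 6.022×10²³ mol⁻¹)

Photon energy at 576 nm: hc/λ = (6.626×10⁻³⁴)(2.998×10⁸)/(576×10⁻⁹) = 3.449×10⁻¹⁹ J.
Energy delivered: (20.9 mW)(3870 s) = 80.88 J.
Photons incident: 80.88 / 3.449×10⁻¹⁹ = 2.345×10²⁰, i.e. 2.345×10²⁰/6.022×10²³ = 3.894×10⁻⁴ mol.
Product: Φ × n_abs = 0.00602 × 3.894×10⁻⁴ = 2.344×10⁻⁶ mol.

2.3×10⁻⁶ mol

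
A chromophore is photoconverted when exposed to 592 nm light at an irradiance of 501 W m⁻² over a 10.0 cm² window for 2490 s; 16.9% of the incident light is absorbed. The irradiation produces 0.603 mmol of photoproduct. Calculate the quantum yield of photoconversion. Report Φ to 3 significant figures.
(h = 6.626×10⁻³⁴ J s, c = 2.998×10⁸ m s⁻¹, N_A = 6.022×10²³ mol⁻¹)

Φ = 0.578

Product: 0.603 mmol = 6.03×10⁻⁴ mol.
Photon energy at 592 nm: hc/λ = (6.626×10⁻³⁴)(2.998×10⁸)/(592×10⁻⁹) = 3.356×10⁻¹⁹ J.
Energy delivered: (501 W m⁻²)(10.0×10⁻⁴ m²)(2490 s) = 1247 J.
Photons incident: 1247 / 3.356×10⁻¹⁹ = 3.716×10²¹, i.e. 3.716×10²¹/6.022×10²³ = 0.006171 mol.
Photons absorbed: 0.169 × 0.006171 = 0.001043 mol.
Φ = 6.03×10⁻⁴ mol / 0.001043 mol photons = 0.578.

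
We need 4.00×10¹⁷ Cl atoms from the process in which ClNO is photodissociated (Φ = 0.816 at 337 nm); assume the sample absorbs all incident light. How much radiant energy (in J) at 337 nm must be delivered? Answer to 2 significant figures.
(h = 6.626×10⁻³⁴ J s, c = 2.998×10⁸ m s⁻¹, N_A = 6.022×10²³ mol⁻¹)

Product: 4.00×10¹⁷ / 6.022×10²³ = 6.642×10⁻⁷ mol.
Photons that must be absorbed: 6.642×10⁻⁷ / 0.816 = 8.140×10⁻⁷ mol.
Photon energy: hc/λ = 5.895×10⁻¹⁹ J; per mole, 3.550×10⁵ J mol⁻¹.
Energy required: 8.140×10⁻⁷ × 3.550×10⁵ = 0.29 J.

0.29 J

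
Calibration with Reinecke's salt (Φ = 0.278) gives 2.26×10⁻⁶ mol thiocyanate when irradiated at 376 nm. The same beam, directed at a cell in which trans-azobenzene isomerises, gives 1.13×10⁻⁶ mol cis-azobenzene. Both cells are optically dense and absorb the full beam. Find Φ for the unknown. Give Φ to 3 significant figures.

Photons absorbed by the actinometer: 2.26×10⁻⁶ / 0.278 = 8.129×10⁻⁶ mol.
Φ(unknown) = 1.13×10⁻⁶ / 8.129×10⁻⁶ = 0.139.

Φ = 0.139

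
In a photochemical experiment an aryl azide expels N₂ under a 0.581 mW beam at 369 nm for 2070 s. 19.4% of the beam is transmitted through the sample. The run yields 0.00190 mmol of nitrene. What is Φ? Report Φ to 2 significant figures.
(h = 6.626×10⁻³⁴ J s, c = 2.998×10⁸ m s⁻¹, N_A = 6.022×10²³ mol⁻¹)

Product: 0.00190 mmol = 1.90×10⁻⁶ mol.
Photon energy at 369 nm: hc/λ = (6.626×10⁻³⁴)(2.998×10⁸)/(369×10⁻⁹) = 5.383×10⁻¹⁹ J.
Energy delivered: (0.581 mW)(2070 s) = 1.203 J.
Photons incident: 1.203 / 5.383×10⁻¹⁹ = 2.235×10¹⁸, i.e. 2.235×10¹⁸/6.022×10²³ = 3.711×10⁻⁶ mol.
Fraction absorbed: 1 − 19.4/100 = 0.8060.
Photons absorbed: 0.8060 × 3.711×10⁻⁶ = 2.991×10⁻⁶ mol.
Φ = 1.90×10⁻⁶ mol / 2.991×10⁻⁶ mol photons = 0.64.

Φ = 0.64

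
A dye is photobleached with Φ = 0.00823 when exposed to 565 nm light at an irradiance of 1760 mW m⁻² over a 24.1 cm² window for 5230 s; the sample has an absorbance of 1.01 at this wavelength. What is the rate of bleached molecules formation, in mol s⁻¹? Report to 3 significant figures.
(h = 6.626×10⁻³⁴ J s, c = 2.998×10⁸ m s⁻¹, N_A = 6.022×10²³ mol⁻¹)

Photon energy at 565 nm: hc/λ = (6.626×10⁻³⁴)(2.998×10⁸)/(565×10⁻⁹) = 3.516×10⁻¹⁹ J.
Energy delivered: (1760 mW m⁻²)(24.1×10⁻⁴ m²)(5230 s) = 22.18 J.
Photons incident: 22.18 / 3.516×10⁻¹⁹ = 6.308×10¹⁹, i.e. 6.308×10¹⁹/6.022×10²³ = 1.047×10⁻⁴ mol.
Fraction absorbed: 1 − 10^(−1.01) = 0.9023.
Photons absorbed: 0.9023 × 1.047×10⁻⁴ = 9.447×10⁻⁵ mol.
Product formed: 0.00823 × 9.447×10⁻⁵ = 7.775×10⁻⁷ mol.
Rate: 7.775×10⁻⁷ / 5230 s = 1.49×10⁻¹⁰ mol s⁻¹.

1.49×10⁻¹⁰ mol s⁻¹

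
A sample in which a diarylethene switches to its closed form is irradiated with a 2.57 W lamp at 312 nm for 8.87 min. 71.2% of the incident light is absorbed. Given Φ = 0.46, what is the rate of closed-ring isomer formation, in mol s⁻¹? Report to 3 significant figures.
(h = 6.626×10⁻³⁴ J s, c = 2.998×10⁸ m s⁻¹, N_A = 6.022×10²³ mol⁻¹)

2.20×10⁻⁶ mol s⁻¹

Photon energy at 312 nm: hc/λ = (6.626×10⁻³⁴)(2.998×10⁸)/(312×10⁻⁹) = 6.367×10⁻¹⁹ J.
Energy delivered: (2.57 W)(532.2 s) = 1368 J.
Photons incident: 1368 / 6.367×10⁻¹⁹ = 2.149×10²¹, i.e. 2.149×10²¹/6.022×10²³ = 0.003569 mol.
Photons absorbed: 0.712 × 0.003569 = 0.002541 mol.
Product formed: 0.46 × 0.002541 = 0.001169 mol.
Rate: 0.001169 / 532.2 s = 2.20×10⁻⁶ mol s⁻¹.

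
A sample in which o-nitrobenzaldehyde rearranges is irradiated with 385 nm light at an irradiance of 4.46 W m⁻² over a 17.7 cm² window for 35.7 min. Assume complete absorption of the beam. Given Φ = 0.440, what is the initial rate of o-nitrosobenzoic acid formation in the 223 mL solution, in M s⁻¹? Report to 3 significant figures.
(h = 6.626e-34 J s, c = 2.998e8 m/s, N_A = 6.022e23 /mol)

Photon energy at 385 nm: hc/λ = (6.626e-34)(2.998e8)/(385e-9) = 5.160e-19 J.
Energy delivered: (4.46 W m⁻²)(17.7e-4 m²)(2142 s) = 16.91 J.
Photons incident: 16.91 / 5.160e-19 = 3.277e19, i.e. 3.277e19/6.022e23 = 5.442e-5 mol.
Product formed: 0.440 × 5.442e-5 = 2.394e-5 mol.
Rate: 2.394e-5 mol / (2142 s × 0.223 L) = 5.01e-8 M s⁻¹.

5.01e-8 M s⁻¹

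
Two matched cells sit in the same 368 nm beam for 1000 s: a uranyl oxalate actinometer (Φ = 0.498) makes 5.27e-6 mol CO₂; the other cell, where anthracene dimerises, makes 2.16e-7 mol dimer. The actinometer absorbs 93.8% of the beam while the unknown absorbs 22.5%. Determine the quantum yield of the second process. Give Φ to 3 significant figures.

Φ = 0.0851

Photons absorbed by the actinometer: 5.27e-6 / 0.498 = 1.058e-5 mol.
Incident flux: 1.058e-5 / 0.938 = 1.128e-5 einstein.
Absorbed by unknown: 0.225 × 1.128e-5 = 2.538e-6 mol.
Φ(unknown) = 2.16e-7 / 2.538e-6 = 0.0851.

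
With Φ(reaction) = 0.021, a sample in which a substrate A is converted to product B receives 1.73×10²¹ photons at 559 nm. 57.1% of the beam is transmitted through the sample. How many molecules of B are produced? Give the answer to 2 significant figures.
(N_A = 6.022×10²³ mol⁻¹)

Moles of photons: 1.73×10²¹ / 6.022×10²³ = 0.002873 mol.
Fraction absorbed: 1 − 57.1/100 = 0.4290.
Photons absorbed: 0.4290 × 0.002873 = 0.001233 mol.
Product: Φ × n_abs = 0.021 × 0.001233 = 2.589×10⁻⁵ mol.
As a count: 2.589×10⁻⁵ × 6.022×10²³ = 1.6×10¹⁹.

1.6×10¹⁹ molecules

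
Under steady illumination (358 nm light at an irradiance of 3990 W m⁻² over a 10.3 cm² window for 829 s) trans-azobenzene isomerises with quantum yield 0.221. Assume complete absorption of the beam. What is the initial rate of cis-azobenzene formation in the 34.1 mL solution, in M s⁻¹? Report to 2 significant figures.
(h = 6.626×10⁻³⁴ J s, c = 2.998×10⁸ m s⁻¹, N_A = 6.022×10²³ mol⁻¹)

Photon energy at 358 nm: hc/λ = (6.626×10⁻³⁴)(2.998×10⁸)/(358×10⁻⁹) = 5.549×10⁻¹⁹ J.
Energy delivered: (3990 W m⁻²)(10.3×10⁻⁴ m²)(829 s) = 3407 J.
Photons incident: 3407 / 5.549×10⁻¹⁹ = 6.140×10²¹, i.e. 6.140×10²¹/6.022×10²³ = 0.01020 mol.
Product formed: 0.221 × 0.01020 = 0.002254 mol.
Rate: 0.002254 mol / (829 s × 0.0341 L) = 8.0×10⁻⁵ M s⁻¹.

8.0×10⁻⁵ M s⁻¹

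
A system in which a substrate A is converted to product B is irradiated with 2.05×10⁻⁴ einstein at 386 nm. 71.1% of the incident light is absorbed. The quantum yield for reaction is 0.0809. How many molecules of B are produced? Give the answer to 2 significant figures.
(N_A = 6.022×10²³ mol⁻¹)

7.1×10¹⁸ molecules

Photons absorbed: 0.711 × 2.05×10⁻⁴ = 1.458×10⁻⁴ mol.
Product: Φ × n_abs = 0.0809 × 1.458×10⁻⁴ = 1.180×10⁻⁵ mol.
As a count: 1.180×10⁻⁵ × 6.022×10²³ = 7.1×10¹⁸.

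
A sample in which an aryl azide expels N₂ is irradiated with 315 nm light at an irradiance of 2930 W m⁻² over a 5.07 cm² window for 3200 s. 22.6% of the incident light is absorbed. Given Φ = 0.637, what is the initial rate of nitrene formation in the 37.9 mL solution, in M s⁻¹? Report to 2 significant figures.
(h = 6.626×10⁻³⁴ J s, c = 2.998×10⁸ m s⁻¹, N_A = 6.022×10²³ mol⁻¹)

Photon energy at 315 nm: hc/λ = (6.626×10⁻³⁴)(2.998×10⁸)/(315×10⁻⁹) = 6.306×10⁻¹⁹ J.
Energy delivered: (2930 W m⁻²)(5.07×10⁻⁴ m²)(3200 s) = 4754 J.
Photons incident: 4754 / 6.306×10⁻¹⁹ = 7.539×10²¹, i.e. 7.539×10²¹/6.022×10²³ = 0.01252 mol.
Photons absorbed: 0.226 × 0.01252 = 0.002830 mol.
Product formed: 0.637 × 0.002830 = 0.001803 mol.
Rate: 0.001803 mol / (3200 s × 0.0379 L) = 1.5×10⁻⁵ M s⁻¹.

1.5×10⁻⁵ M s⁻¹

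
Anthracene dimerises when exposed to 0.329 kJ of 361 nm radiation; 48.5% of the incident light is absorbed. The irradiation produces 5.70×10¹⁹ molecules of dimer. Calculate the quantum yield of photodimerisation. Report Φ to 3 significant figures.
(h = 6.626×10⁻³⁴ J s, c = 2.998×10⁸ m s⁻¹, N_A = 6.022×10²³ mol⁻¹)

Product: 5.70×10¹⁹ / 6.022×10²³ = 9.465×10⁻⁵ mol.
Photon energy at 361 nm: hc/λ = (6.626×10⁻³⁴)(2.998×10⁸)/(361×10⁻⁹) = 5.503×10⁻¹⁹ J.
Incident energy: 0.329 kJ = 329 J.
Photons incident: 329 / 5.503×10⁻¹⁹ = 5.979×10²⁰, i.e. 5.979×10²⁰/6.022×10²³ = 9.929×10⁻⁴ mol.
Photons absorbed: 0.485 × 9.929×10⁻⁴ = 4.816×10⁻⁴ mol.
Φ = 9.465×10⁻⁵ mol / 4.816×10⁻⁴ mol photons = 0.197.

Φ = 0.197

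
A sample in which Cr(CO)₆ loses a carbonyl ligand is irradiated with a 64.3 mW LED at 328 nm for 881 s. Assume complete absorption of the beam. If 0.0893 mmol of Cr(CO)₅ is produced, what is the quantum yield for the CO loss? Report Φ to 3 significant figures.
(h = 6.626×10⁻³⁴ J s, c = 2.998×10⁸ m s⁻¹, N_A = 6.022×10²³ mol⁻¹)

Product: 0.0893 mmol = 8.93×10⁻⁵ mol.
Photon energy at 328 nm: hc/λ = (6.626×10⁻³⁴)(2.998×10⁸)/(328×10⁻⁹) = 6.056×10⁻¹⁹ J.
Energy delivered: (64.3 mW)(881 s) = 56.65 J.
Photons incident: 56.65 / 6.056×10⁻¹⁹ = 9.354×10¹⁹, i.e. 9.354×10¹⁹/6.022×10²³ = 1.553×10⁻⁴ mol.
Φ = 8.93×10⁻⁵ mol / 1.553×10⁻⁴ mol photons = 0.575.

Φ = 0.575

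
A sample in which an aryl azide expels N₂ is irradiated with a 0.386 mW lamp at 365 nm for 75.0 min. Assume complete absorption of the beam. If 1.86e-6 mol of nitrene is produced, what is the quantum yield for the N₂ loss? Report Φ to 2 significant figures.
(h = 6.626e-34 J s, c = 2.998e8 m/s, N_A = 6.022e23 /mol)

Photon energy at 365 nm: hc/λ = (6.626e-34)(2.998e8)/(365e-9) = 5.442e-19 J.
Energy delivered: (0.386 mW)(4500 s) = 1.737 J.
Photons incident: 1.737 / 5.442e-19 = 3.192e18, i.e. 3.192e18/6.022e23 = 5.301e-6 mol.
Φ = 1.86e-6 mol / 5.301e-6 mol photons = 0.35.

Φ = 0.35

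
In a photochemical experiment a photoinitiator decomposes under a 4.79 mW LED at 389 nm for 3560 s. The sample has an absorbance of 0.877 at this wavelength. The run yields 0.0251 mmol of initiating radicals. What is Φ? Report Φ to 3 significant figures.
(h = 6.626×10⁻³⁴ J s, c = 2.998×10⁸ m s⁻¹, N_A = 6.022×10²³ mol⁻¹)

Product: 0.0251 mmol = 2.51×10⁻⁵ mol.
Photon energy at 389 nm: hc/λ = (6.626×10⁻³⁴)(2.998×10⁸)/(389×10⁻⁹) = 5.107×10⁻¹⁹ J.
Energy delivered: (4.79 mW)(3560 s) = 17.05 J.
Photons incident: 17.05 / 5.107×10⁻¹⁹ = 3.339×10¹⁹, i.e. 3.339×10¹⁹/6.022×10²³ = 5.545×10⁻⁵ mol.
Fraction absorbed: 1 − 10^(−0.877) = 0.8673.
Photons absorbed: 0.8673 × 5.545×10⁻⁵ = 4.809×10⁻⁵ mol.
Φ = 2.51×10⁻⁵ mol / 4.809×10⁻⁵ mol photons = 0.522.

Φ = 0.522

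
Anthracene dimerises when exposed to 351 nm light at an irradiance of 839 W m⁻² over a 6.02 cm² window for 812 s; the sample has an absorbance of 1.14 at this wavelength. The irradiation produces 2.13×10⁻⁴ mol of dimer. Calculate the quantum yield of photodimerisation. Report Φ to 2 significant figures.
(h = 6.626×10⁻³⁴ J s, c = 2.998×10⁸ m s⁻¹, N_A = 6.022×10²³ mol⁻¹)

Photon energy at 351 nm: hc/λ = (6.626×10⁻³⁴)(2.998×10⁸)/(351×10⁻⁹) = 5.659×10⁻¹⁹ J.
Energy delivered: (839 W m⁻²)(6.02×10⁻⁴ m²)(812 s) = 410.1 J.
Photons incident: 410.1 / 5.659×10⁻¹⁹ = 7.247×10²⁰, i.e. 7.247×10²⁰/6.022×10²³ = 0.001203 mol.
Fraction absorbed: 1 − 10^(−1.14) = 0.9276.
Photons absorbed: 0.9276 × 0.001203 = 0.001116 mol.
Φ = 2.13×10⁻⁴ mol / 0.001116 mol photons = 0.19.

Φ = 0.19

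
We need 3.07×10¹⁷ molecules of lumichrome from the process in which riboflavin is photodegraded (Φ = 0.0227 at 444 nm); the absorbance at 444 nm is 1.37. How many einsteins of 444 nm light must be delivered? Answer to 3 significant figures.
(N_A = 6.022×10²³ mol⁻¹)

Product: 3.07×10¹⁷ / 6.022×10²³ = 5.098×10⁻⁷ mol.
Photons that must be absorbed: 5.098×10⁻⁷ / 0.0227 = 2.246×10⁻⁵ mol.
Fraction absorbed: 1 − 10^(−1.37) = 0.9573.
Incident photons needed: 2.246×10⁻⁵ / 0.9573 = 2.346×10⁻⁵ mol.

2.35×10⁻⁵ einstein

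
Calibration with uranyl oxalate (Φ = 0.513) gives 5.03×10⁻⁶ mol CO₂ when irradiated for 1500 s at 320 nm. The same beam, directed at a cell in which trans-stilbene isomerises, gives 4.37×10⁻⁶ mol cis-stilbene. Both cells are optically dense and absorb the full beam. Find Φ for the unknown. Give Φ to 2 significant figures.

Photons absorbed by the actinometer: 5.03×10⁻⁶ / 0.513 = 9.805×10⁻⁶ mol.
Φ(unknown) = 4.37×10⁻⁶ / 9.805×10⁻⁶ = 0.45.

Φ = 0.45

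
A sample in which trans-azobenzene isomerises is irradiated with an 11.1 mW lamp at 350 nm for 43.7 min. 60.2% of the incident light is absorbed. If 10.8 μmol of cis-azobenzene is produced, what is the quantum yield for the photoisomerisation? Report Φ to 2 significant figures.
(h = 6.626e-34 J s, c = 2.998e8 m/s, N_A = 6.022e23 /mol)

Product: 10.8 μmol = 1.08e-5 mol.
Photon energy at 350 nm: hc/λ = (6.626e-34)(2.998e8)/(350e-9) = 5.676e-19 J.
Energy delivered: (11.1 mW)(2622 s) = 29.10 J.
Photons incident: 29.10 / 5.676e-19 = 5.127e19, i.e. 5.127e19/6.022e23 = 8.514e-5 mol.
Photons absorbed: 0.602 × 8.514e-5 = 5.125e-5 mol.
Φ = 1.08e-5 mol / 5.125e-5 mol photons = 0.21.

Φ = 0.21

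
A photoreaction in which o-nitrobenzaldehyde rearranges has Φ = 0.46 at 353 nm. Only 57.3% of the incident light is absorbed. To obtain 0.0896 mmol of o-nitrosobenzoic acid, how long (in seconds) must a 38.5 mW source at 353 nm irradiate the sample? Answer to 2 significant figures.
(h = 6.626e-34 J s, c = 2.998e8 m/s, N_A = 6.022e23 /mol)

t ≈ 3000 s

Product: 0.0896 mmol = 8.96e-5 mol.
Photons that must be absorbed: 8.96e-5 / 0.46 = 1.948e-4 mol.
Incident photons needed: 1.948e-4 / 0.573 = 3.400e-4 mol.
Photon energy: hc/λ = 5.627e-19 J; per mole, 3.389e5 J mol⁻¹.
Energy required: 3.400e-4 × 3.389e5 = 115.2 J.
Time: 115.2 J / 0.0385 W = 3000 s.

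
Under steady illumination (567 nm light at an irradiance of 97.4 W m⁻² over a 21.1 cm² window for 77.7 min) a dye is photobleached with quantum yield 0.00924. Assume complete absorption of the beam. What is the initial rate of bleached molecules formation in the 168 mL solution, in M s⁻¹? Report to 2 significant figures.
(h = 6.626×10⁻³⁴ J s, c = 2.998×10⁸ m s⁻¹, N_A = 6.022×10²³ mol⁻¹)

Photon energy at 567 nm: hc/λ = (6.626×10⁻³⁴)(2.998×10⁸)/(567×10⁻⁹) = 3.503×10⁻¹⁹ J.
Energy delivered: (97.4 W m⁻²)(21.1×10⁻⁴ m²)(4662 s) = 958.1 J.
Photons incident: 958.1 / 3.503×10⁻¹⁹ = 2.735×10²¹, i.e. 2.735×10²¹/6.022×10²³ = 0.004542 mol.
Product formed: 0.00924 × 0.004542 = 4.197×10⁻⁵ mol.
Rate: 4.197×10⁻⁵ mol / (4662 s × 0.168 L) = 5.4×10⁻⁸ M s⁻¹.

5.4×10⁻⁸ M s⁻¹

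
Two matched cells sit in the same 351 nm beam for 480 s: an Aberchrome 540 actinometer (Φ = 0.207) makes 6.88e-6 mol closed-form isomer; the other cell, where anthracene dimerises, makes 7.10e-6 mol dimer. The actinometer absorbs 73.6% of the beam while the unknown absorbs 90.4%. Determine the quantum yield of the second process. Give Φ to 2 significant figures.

Photons absorbed by the actinometer: 6.88e-6 / 0.207 = 3.324e-5 mol.
Incident flux: 3.324e-5 / 0.736 = 4.516e-5 einstein.
Absorbed by unknown: 0.904 × 4.516e-5 = 4.082e-5 mol.
Φ(unknown) = 7.10e-6 / 4.082e-5 = 0.17.

Φ = 0.17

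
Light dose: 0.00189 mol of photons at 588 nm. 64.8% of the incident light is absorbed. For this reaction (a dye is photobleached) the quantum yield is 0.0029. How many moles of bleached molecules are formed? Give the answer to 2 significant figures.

Photons absorbed: 0.648 × 0.00189 = 0.001225 mol.
Product: Φ × n_abs = 0.0029 × 0.001225 = 3.552e-6 mol.

3.6e-6 mol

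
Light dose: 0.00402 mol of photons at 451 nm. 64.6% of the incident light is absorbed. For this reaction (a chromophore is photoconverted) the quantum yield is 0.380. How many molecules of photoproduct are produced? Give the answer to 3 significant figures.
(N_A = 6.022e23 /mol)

5.94e20 molecules

Photons absorbed: 0.646 × 0.00402 = 0.002597 mol.
Product: Φ × n_abs = 0.380 × 0.002597 = 9.869e-4 mol.
As a count: 9.869e-4 × 6.022e23 = 5.94e20.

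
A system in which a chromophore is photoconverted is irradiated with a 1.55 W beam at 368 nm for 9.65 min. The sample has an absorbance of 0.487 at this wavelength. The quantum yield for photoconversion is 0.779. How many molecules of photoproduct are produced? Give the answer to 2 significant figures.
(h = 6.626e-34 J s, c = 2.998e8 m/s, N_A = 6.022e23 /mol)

Photon energy at 368 nm: hc/λ = (6.626e-34)(2.998e8)/(368e-9) = 5.398e-19 J.
Energy delivered: (1.55 W)(579 s) = 897.5 J.
Photons incident: 897.5 / 5.398e-19 = 1.663e21, i.e. 1.663e21/6.022e23 = 0.002762 mol.
Fraction absorbed: 1 − 10^(−0.487) = 0.6742.
Photons absorbed: 0.6742 × 0.002762 = 0.001862 mol.
Product: Φ × n_abs = 0.779 × 0.001862 = 0.001450 mol.
As a count: 0.001450 × 6.022e23 = 8.7e20.

8.7e20 molecules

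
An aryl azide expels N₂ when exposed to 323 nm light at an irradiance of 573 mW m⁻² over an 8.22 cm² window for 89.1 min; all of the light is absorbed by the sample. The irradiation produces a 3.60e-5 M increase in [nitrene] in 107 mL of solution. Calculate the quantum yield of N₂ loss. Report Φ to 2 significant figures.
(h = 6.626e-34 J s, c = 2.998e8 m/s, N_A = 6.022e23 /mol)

Φ = 0.57

Product: (3.60e-5 M)(0.107 L) = 3.852e-6 mol.
Photon energy at 323 nm: hc/λ = (6.626e-34)(2.998e8)/(323e-9) = 6.150e-19 J.
Energy delivered: (573 mW m⁻²)(8.22e-4 m²)(5346 s) = 2.518 J.
Photons incident: 2.518 / 6.150e-19 = 4.094e18, i.e. 4.094e18/6.022e23 = 6.798e-6 mol.
Φ = 3.852e-6 mol / 6.798e-6 mol photons = 0.57.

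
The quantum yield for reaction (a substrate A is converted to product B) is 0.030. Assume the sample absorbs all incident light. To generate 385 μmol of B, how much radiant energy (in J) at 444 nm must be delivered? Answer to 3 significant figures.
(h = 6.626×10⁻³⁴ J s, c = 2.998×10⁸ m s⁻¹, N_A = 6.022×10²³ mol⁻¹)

Product: 385 μmol = 3.85×10⁻⁴ mol.
Photons that must be absorbed: 3.85×10⁻⁴ / 0.030 = 0.01283 mol.
Photon energy: hc/λ = 4.474×10⁻¹⁹ J; per mole, 2.694×10⁵ J mol⁻¹.
Energy required: 0.01283 × 2.694×10⁵ = 3460 J.

3460 J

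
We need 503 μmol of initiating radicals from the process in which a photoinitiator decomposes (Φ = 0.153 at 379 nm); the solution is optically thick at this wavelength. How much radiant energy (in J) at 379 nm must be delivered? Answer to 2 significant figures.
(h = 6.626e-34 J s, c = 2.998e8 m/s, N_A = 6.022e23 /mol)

1000 J

Product: 503 μmol = 5.03e-4 mol.
Photons that must be absorbed: 5.03e-4 / 0.153 = 0.003288 mol.
Photon energy: hc/λ = 5.241e-19 J; per mole, 3.156e5 J mol⁻¹.
Energy required: 0.003288 × 3.156e5 = 1000 J.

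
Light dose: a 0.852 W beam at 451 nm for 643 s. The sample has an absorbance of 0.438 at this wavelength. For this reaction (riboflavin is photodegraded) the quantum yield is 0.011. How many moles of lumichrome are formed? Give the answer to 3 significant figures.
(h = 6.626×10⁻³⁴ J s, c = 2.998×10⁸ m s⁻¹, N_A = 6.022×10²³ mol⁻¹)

1.44×10⁻⁵ mol

Photon energy at 451 nm: hc/λ = (6.626×10⁻³⁴)(2.998×10⁸)/(451×10⁻⁹) = 4.405×10⁻¹⁹ J.
Energy delivered: (0.852 W)(643 s) = 547.8 J.
Photons incident: 547.8 / 4.405×10⁻¹⁹ = 1.244×10²¹, i.e. 1.244×10²¹/6.022×10²³ = 0.002066 mol.
Fraction absorbed: 1 − 10^(−0.438) = 0.6352.
Photons absorbed: 0.6352 × 0.002066 = 0.001312 mol.
Product: Φ × n_abs = 0.011 × 0.001312 = 1.443×10⁻⁵ mol.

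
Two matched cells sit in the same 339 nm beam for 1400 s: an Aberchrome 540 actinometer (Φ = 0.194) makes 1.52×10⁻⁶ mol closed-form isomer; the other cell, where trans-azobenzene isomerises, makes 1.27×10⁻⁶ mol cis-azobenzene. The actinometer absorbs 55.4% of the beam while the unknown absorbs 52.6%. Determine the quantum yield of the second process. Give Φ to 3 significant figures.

Photons absorbed by the actinometer: 1.52×10⁻⁶ / 0.194 = 7.835×10⁻⁶ mol.
Incident flux: 7.835×10⁻⁶ / 0.554 = 1.414×10⁻⁵ einstein.
Absorbed by unknown: 0.526 × 1.414×10⁻⁵ = 7.438×10⁻⁶ mol.
Φ(unknown) = 1.27×10⁻⁶ / 7.438×10⁻⁶ = 0.171.

Φ = 0.171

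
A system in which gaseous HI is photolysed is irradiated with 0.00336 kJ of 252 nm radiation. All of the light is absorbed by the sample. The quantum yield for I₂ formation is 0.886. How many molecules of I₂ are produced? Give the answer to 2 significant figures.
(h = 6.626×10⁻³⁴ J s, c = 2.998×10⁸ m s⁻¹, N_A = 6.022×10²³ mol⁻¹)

3.8×10¹⁸ molecules

Photon energy at 252 nm: hc/λ = (6.626×10⁻³⁴)(2.998×10⁸)/(252×10⁻⁹) = 7.883×10⁻¹⁹ J.
Incident energy: 0.00336 kJ = 3.36 J.
Photons incident: 3.36 / 7.883×10⁻¹⁹ = 4.262×10¹⁸, i.e. 4.262×10¹⁸/6.022×10²³ = 7.077×10⁻⁶ mol.
Product: Φ × n_abs = 0.886 × 7.077×10⁻⁶ = 6.270×10⁻⁶ mol.
As a count: 6.270×10⁻⁶ × 6.022×10²³ = 3.8×10¹⁸.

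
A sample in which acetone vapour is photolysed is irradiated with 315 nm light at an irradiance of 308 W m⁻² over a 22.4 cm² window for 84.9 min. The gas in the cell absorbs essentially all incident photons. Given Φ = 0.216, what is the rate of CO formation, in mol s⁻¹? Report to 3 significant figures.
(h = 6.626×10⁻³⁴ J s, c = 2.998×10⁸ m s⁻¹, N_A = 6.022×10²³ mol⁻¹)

3.92×10⁻⁷ mol s⁻¹

Photon energy at 315 nm: hc/λ = (6.626×10⁻³⁴)(2.998×10⁸)/(315×10⁻⁹) = 6.306×10⁻¹⁹ J.
Energy delivered: (308 W m⁻²)(22.4×10⁻⁴ m²)(5094 s) = 3514 J.
Photons incident: 3514 / 6.306×10⁻¹⁹ = 5.572×10²¹, i.e. 5.572×10²¹/6.022×10²³ = 0.009253 mol.
Product formed: 0.216 × 0.009253 = 0.001999 mol.
Rate: 0.001999 / 5094 s = 3.92×10⁻⁷ mol s⁻¹.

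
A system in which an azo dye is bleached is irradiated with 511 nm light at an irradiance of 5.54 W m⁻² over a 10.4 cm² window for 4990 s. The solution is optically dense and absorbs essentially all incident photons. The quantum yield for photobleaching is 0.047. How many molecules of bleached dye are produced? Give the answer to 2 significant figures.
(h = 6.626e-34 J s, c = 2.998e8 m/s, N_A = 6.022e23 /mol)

Photon energy at 511 nm: hc/λ = (6.626e-34)(2.998e8)/(511e-9) = 3.887e-19 J.
Energy delivered: (5.54 W m⁻²)(10.4e-4 m²)(4990 s) = 28.75 J.
Photons incident: 28.75 / 3.887e-19 = 7.396e19, i.e. 7.396e19/6.022e23 = 1.228e-4 mol.
Product: Φ × n_abs = 0.047 × 1.228e-4 = 5.772e-6 mol.
As a count: 5.772e-6 × 6.022e23 = 3.5e18.

3.5e18 molecules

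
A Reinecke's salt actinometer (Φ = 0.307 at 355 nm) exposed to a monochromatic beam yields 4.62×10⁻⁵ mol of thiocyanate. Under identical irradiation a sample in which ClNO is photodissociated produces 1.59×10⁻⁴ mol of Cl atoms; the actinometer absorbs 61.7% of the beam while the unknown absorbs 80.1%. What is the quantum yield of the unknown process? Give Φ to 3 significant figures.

Φ = 0.814

Photons absorbed by the actinometer: 4.62×10⁻⁵ / 0.307 = 1.505×10⁻⁴ mol.
Incident flux: 1.505×10⁻⁴ / 0.617 = 2.439×10⁻⁴ einstein.
Absorbed by unknown: 0.801 × 2.439×10⁻⁴ = 1.954×10⁻⁴ mol.
Φ(unknown) = 1.59×10⁻⁴ / 1.954×10⁻⁴ = 0.814.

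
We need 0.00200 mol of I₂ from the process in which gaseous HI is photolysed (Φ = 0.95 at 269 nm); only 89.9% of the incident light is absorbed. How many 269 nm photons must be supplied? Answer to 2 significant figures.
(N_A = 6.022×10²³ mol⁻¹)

Photons that must be absorbed: 0.00200 / 0.95 = 0.002105 mol.
Incident photons needed: 0.002105 / 0.899 = 0.002341 mol.
Photon count: 0.002341 × 6.022×10²³ = 1.4×10²¹.

1.4×10²¹ photons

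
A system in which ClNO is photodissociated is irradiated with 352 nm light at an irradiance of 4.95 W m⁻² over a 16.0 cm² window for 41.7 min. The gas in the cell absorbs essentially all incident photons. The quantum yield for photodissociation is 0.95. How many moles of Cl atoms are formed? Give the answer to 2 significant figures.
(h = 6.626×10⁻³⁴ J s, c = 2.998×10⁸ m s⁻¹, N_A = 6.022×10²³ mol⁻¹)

5.5×10⁻⁵ mol

Photon energy at 352 nm: hc/λ = (6.626×10⁻³⁴)(2.998×10⁸)/(352×10⁻⁹) = 5.643×10⁻¹⁹ J.
Energy delivered: (4.95 W m⁻²)(16.0×10⁻⁴ m²)(2502 s) = 19.82 J.
Photons incident: 19.82 / 5.643×10⁻¹⁹ = 3.512×10¹⁹, i.e. 3.512×10¹⁹/6.022×10²³ = 5.832×10⁻⁵ mol.
Product: Φ × n_abs = 0.95 × 5.832×10⁻⁵ = 5.540×10⁻⁵ mol.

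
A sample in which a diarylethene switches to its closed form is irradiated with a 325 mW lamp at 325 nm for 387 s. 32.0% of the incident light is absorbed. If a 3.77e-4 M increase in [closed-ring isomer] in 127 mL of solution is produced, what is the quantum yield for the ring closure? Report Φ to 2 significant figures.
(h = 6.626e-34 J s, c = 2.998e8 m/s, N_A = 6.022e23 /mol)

Φ = 0.44

Product: (3.77e-4 M)(0.127 L) = 4.788e-5 mol.
Photon energy at 325 nm: hc/λ = (6.626e-34)(2.998e8)/(325e-9) = 6.112e-19 J.
Energy delivered: (325 mW)(387 s) = 125.8 J.
Photons incident: 125.8 / 6.112e-19 = 2.058e20, i.e. 2.058e20/6.022e23 = 3.417e-4 mol.
Photons absorbed: 0.320 × 3.417e-4 = 1.093e-4 mol.
Φ = 4.788e-5 mol / 1.093e-4 mol photons = 0.44.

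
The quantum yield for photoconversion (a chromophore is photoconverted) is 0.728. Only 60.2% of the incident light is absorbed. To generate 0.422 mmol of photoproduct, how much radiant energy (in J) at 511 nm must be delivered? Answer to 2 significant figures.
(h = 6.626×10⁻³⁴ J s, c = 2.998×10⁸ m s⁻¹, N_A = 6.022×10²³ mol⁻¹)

Product: 0.422 mmol = 4.22×10⁻⁴ mol.
Photons that must be absorbed: 4.22×10⁻⁴ / 0.728 = 5.797×10⁻⁴ mol.
Incident photons needed: 5.797×10⁻⁴ / 0.602 = 9.630×10⁻⁴ mol.
Photon energy: hc/λ = 3.887×10⁻¹⁹ J; per mole, 2.341×10⁵ J mol⁻¹.
Energy required: 9.630×10⁻⁴ × 2.341×10⁵ = 230 J.

230 J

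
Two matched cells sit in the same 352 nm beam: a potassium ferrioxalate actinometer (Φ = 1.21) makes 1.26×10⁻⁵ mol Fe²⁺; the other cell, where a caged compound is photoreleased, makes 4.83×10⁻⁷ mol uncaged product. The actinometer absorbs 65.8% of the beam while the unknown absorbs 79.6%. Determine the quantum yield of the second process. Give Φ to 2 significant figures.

Photons absorbed by the actinometer: 1.26×10⁻⁵ / 1.21 = 1.041×10⁻⁵ mol.
Incident flux: 1.041×10⁻⁵ / 0.658 = 1.582×10⁻⁵ einstein.
Absorbed by unknown: 0.796 × 1.582×10⁻⁵ = 1.259×10⁻⁵ mol.
Φ(unknown) = 4.83×10⁻⁷ / 1.259×10⁻⁵ = 0.038.

Φ = 0.038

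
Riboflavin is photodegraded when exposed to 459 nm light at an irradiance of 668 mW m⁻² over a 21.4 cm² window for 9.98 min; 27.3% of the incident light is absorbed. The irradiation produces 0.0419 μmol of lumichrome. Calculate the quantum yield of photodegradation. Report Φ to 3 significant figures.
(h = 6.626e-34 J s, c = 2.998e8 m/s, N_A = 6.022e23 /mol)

Φ = 0.0467

Product: 0.0419 μmol = 4.19e-8 mol.
Photon energy at 459 nm: hc/λ = (6.626e-34)(2.998e8)/(459e-9) = 4.328e-19 J.
Energy delivered: (668 mW m⁻²)(21.4e-4 m²)(598.8 s) = 0.8560 J.
Photons incident: 0.8560 / 4.328e-19 = 1.978e18, i.e. 1.978e18/6.022e23 = 3.285e-6 mol.
Photons absorbed: 0.273 × 3.285e-6 = 8.968e-7 mol.
Φ = 4.19e-8 mol / 8.968e-7 mol photons = 0.0467.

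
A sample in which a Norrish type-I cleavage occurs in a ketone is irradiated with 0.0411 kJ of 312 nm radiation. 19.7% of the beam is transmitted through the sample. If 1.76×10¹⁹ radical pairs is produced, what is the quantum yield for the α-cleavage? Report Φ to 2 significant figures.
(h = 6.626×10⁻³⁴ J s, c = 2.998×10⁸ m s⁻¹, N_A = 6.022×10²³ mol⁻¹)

Φ = 0.34

Product: 1.76×10¹⁹ / 6.022×10²³ = 2.923×10⁻⁵ mol.
Photon energy at 312 nm: hc/λ = (6.626×10⁻³⁴)(2.998×10⁸)/(312×10⁻⁹) = 6.367×10⁻¹⁹ J.
Incident energy: 0.0411 kJ = 41.1 J.
Photons incident: 41.1 / 6.367×10⁻¹⁹ = 6.455×10¹⁹, i.e. 6.455×10¹⁹/6.022×10²³ = 1.072×10⁻⁴ mol.
Fraction absorbed: 1 − 19.7/100 = 0.8030.
Photons absorbed: 0.8030 × 1.072×10⁻⁴ = 8.608×10⁻⁵ mol.
Φ = 2.923×10⁻⁵ mol / 8.608×10⁻⁵ mol photons = 0.34.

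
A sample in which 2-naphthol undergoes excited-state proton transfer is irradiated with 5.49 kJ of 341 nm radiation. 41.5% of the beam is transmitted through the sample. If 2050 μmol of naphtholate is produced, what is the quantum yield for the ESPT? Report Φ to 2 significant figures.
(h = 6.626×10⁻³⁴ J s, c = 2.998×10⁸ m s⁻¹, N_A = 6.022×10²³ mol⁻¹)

Φ = 0.22

Product: 2050 μmol = 0.00205 mol.
Photon energy at 341 nm: hc/λ = (6.626×10⁻³⁴)(2.998×10⁸)/(341×10⁻⁹) = 5.825×10⁻¹⁹ J.
Incident energy: 5.49 kJ = 5490 J.
Photons incident: 5490 / 5.825×10⁻¹⁹ = 9.425×10²¹, i.e. 9.425×10²¹/6.022×10²³ = 0.01565 mol.
Fraction absorbed: 1 − 41.5/100 = 0.5850.
Photons absorbed: 0.5850 × 0.01565 = 0.009155 mol.
Φ = 0.00205 mol / 0.009155 mol photons = 0.22.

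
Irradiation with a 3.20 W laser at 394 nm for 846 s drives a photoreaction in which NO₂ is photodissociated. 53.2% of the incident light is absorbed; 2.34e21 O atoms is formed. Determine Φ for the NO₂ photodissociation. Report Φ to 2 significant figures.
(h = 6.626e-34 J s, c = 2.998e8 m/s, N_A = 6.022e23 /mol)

Φ = 0.82

Product: 2.34e21 / 6.022e23 = 0.003886 mol.
Photon energy at 394 nm: hc/λ = (6.626e-34)(2.998e8)/(394e-9) = 5.042e-19 J.
Energy delivered: (3.20 W)(846 s) = 2707 J.
Photons incident: 2707 / 5.042e-19 = 5.369e21, i.e. 5.369e21/6.022e23 = 0.008916 mol.
Photons absorbed: 0.532 × 0.008916 = 0.004743 mol.
Φ = 0.003886 mol / 0.004743 mol photons = 0.82.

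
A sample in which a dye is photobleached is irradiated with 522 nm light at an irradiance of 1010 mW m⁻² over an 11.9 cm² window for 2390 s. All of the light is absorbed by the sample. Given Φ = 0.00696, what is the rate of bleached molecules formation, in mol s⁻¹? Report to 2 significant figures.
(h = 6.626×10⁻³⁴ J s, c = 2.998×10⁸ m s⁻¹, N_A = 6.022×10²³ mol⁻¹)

3.7×10⁻¹¹ mol s⁻¹

Photon energy at 522 nm: hc/λ = (6.626×10⁻³⁴)(2.998×10⁸)/(522×10⁻⁹) = 3.806×10⁻¹⁹ J.
Energy delivered: (1010 mW m⁻²)(11.9×10⁻⁴ m²)(2390 s) = 2.873 J.
Photons incident: 2.873 / 3.806×10⁻¹⁹ = 7.549×10¹⁸, i.e. 7.549×10¹⁸/6.022×10²³ = 1.254×10⁻⁵ mol.
Product formed: 0.00696 × 1.254×10⁻⁵ = 8.728×10⁻⁸ mol.
Rate: 8.728×10⁻⁸ / 2390 s = 3.7×10⁻¹¹ mol s⁻¹.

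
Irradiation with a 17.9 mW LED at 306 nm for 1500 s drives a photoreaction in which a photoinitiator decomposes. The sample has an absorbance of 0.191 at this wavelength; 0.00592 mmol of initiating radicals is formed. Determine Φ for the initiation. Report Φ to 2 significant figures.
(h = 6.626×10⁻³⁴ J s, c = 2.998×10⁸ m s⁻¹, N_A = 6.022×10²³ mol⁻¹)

Φ = 0.24

Product: 0.00592 mmol = 5.92×10⁻⁶ mol.
Photon energy at 306 nm: hc/λ = (6.626×10⁻³⁴)(2.998×10⁸)/(306×10⁻⁹) = 6.492×10⁻¹⁹ J.
Energy delivered: (17.9 mW)(1500 s) = 26.85 J.
Photons incident: 26.85 / 6.492×10⁻¹⁹ = 4.136×10¹⁹, i.e. 4.136×10¹⁹/6.022×10²³ = 6.868×10⁻⁵ mol.
Fraction absorbed: 1 − 10^(−0.191) = 0.3558.
Photons absorbed: 0.3558 × 6.868×10⁻⁵ = 2.444×10⁻⁵ mol.
Φ = 5.92×10⁻⁶ mol / 2.444×10⁻⁵ mol photons = 0.24.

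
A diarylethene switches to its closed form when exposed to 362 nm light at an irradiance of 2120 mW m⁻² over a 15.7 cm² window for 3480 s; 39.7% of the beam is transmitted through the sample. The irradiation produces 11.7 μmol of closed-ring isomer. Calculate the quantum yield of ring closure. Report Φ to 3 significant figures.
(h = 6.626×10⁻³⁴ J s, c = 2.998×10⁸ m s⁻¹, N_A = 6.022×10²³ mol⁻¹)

Product: 11.7 μmol = 1.17×10⁻⁵ mol.
Photon energy at 362 nm: hc/λ = (6.626×10⁻³⁴)(2.998×10⁸)/(362×10⁻⁹) = 5.487×10⁻¹⁹ J.
Energy delivered: (2120 mW m⁻²)(15.7×10⁻⁴ m²)(3480 s) = 11.58 J.
Photons incident: 11.58 / 5.487×10⁻¹⁹ = 2.110×10¹⁹, i.e. 2.110×10¹⁹/6.022×10²³ = 3.504×10⁻⁵ mol.
Fraction absorbed: 1 − 39.7/100 = 0.6030.
Photons absorbed: 0.6030 × 3.504×10⁻⁵ = 2.113×10⁻⁵ mol.
Φ = 1.17×10⁻⁵ mol / 2.113×10⁻⁵ mol photons = 0.554.

Φ = 0.554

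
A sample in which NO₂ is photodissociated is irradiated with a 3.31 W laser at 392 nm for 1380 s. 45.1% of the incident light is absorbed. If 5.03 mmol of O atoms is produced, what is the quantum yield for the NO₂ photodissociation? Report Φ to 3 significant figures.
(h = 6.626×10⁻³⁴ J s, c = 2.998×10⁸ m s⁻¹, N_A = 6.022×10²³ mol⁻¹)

Φ = 0.745

Product: 5.03 mmol = 0.00503 mol.
Photon energy at 392 nm: hc/λ = (6.626×10⁻³⁴)(2.998×10⁸)/(392×10⁻⁹) = 5.068×10⁻¹⁹ J.
Energy delivered: (3.31 W)(1380 s) = 4568 J.
Photons incident: 4568 / 5.068×10⁻¹⁹ = 9.013×10²¹, i.e. 9.013×10²¹/6.022×10²³ = 0.01497 mol.
Photons absorbed: 0.451 × 0.01497 = 0.006751 mol.
Φ = 0.00503 mol / 0.006751 mol photons = 0.745.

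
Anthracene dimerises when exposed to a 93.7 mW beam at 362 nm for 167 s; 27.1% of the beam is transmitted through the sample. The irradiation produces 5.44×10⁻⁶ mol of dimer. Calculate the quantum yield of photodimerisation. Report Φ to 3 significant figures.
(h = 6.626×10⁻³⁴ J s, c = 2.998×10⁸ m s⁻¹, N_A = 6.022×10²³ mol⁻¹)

Photon energy at 362 nm: hc/λ = (6.626×10⁻³⁴)(2.998×10⁸)/(362×10⁻⁹) = 5.487×10⁻¹⁹ J.
Energy delivered: (93.7 mW)(167 s) = 15.65 J.
Photons incident: 15.65 / 5.487×10⁻¹⁹ = 2.852×10¹⁹, i.e. 2.852×10¹⁹/6.022×10²³ = 4.736×10⁻⁵ mol.
Fraction absorbed: 1 − 27.1/100 = 0.7290.
Photons absorbed: 0.7290 × 4.736×10⁻⁵ = 3.453×10⁻⁵ mol.
Φ = 5.44×10⁻⁶ mol / 3.453×10⁻⁵ mol photons = 0.158.

Φ = 0.158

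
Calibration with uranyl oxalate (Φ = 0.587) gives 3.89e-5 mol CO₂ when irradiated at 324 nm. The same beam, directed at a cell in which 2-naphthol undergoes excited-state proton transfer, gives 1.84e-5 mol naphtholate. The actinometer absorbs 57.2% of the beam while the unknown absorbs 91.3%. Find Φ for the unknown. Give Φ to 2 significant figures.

Φ = 0.17

Photons absorbed by the actinometer: 3.89e-5 / 0.587 = 6.627e-5 mol.
Incident flux: 6.627e-5 / 0.572 = 1.159e-4 einstein.
Absorbed by unknown: 0.913 × 1.159e-4 = 1.058e-4 mol.
Φ(unknown) = 1.84e-5 / 1.058e-4 = 0.17.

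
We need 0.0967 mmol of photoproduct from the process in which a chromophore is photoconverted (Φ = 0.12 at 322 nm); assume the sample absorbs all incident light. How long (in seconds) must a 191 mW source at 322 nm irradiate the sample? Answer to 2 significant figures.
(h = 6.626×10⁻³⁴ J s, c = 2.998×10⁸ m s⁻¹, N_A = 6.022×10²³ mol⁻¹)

Product: 0.0967 mmol = 9.67×10⁻⁵ mol.
Photons that must be absorbed: 9.67×10⁻⁵ / 0.12 = 8.058×10⁻⁴ mol.
Photon energy: hc/λ = 6.169×10⁻¹⁹ J; per mole, 3.715×10⁵ J mol⁻¹.
Energy required: 8.058×10⁻⁴ × 3.715×10⁵ = 299.4 J.
Time: 299.4 J / 0.191 W = 1600 s.

t ≈ 1600 s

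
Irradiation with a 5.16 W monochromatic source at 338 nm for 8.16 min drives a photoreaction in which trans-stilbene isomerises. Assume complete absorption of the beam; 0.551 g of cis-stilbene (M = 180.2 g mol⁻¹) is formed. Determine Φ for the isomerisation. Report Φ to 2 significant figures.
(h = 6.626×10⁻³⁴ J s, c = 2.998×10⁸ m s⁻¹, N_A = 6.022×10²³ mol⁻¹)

Product: 0.551 g / 180.2 g mol⁻¹ = 0.003058 mol.
Photon energy at 338 nm: hc/λ = (6.626×10⁻³⁴)(2.998×10⁸)/(338×10⁻⁹) = 5.877×10⁻¹⁹ J.
Energy delivered: (5.16 W)(489.6 s) = 2526 J.
Photons incident: 2526 / 5.877×10⁻¹⁹ = 4.298×10²¹, i.e. 4.298×10²¹/6.022×10²³ = 0.007137 mol.
Φ = 0.003058 mol / 0.007137 mol photons = 0.43.

Φ = 0.43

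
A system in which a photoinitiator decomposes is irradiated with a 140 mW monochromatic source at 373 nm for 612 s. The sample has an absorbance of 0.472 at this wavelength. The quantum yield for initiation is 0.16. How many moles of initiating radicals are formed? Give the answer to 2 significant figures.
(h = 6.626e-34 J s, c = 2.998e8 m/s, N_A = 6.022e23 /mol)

Photon energy at 373 nm: hc/λ = (6.626e-34)(2.998e8)/(373e-9) = 5.326e-19 J.
Energy delivered: (140 mW)(612 s) = 85.68 J.
Photons incident: 85.68 / 5.326e-19 = 1.609e20, i.e. 1.609e20/6.022e23 = 2.672e-4 mol.
Fraction absorbed: 1 − 10^(−0.472) = 0.6627.
Photons absorbed: 0.6627 × 2.672e-4 = 1.771e-4 mol.
Product: Φ × n_abs = 0.16 × 1.771e-4 = 2.834e-5 mol.

2.8e-5 mol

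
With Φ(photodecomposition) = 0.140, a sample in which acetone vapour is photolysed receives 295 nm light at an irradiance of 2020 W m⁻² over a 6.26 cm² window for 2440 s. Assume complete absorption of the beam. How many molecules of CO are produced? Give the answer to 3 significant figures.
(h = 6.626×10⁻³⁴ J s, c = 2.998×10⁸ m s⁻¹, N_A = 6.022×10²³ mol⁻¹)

Photon energy at 295 nm: hc/λ = (6.626×10⁻³⁴)(2.998×10⁸)/(295×10⁻⁹) = 6.734×10⁻¹⁹ J.
Energy delivered: (2020 W m⁻²)(6.26×10⁻⁴ m²)(2440 s) = 3085 J.
Photons incident: 3085 / 6.734×10⁻¹⁹ = 4.581×10²¹, i.e. 4.581×10²¹/6.022×10²³ = 0.007607 mol.
Product: Φ × n_abs = 0.140 × 0.007607 = 0.001065 mol.
As a count: 0.001065 × 6.022×10²³ = 6.41×10²⁰.

6.41×10²⁰ molecules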